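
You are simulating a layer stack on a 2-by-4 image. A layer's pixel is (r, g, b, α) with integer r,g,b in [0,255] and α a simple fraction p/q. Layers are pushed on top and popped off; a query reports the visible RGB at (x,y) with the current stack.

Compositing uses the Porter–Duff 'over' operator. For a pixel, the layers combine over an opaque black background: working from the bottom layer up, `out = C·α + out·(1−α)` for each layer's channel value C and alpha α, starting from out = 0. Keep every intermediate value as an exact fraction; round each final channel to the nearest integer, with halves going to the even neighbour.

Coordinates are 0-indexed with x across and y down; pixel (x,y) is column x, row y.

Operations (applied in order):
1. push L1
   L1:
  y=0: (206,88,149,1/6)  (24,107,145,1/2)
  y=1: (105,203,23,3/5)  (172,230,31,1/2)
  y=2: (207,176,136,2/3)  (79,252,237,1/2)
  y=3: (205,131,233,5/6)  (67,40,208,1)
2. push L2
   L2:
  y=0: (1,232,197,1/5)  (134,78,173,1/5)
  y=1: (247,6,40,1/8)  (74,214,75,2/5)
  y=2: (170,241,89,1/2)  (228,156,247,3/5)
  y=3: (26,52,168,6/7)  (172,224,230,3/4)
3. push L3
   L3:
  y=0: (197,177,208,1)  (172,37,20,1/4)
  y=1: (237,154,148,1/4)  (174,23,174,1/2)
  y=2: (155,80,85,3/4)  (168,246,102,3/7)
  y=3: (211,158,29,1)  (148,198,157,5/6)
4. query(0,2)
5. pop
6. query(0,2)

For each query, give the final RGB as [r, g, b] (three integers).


(0,2) stack=L1,L2,L3; from [0,0,0]:
after L1 α=2/3: [138, 352/3, 272/3]
after L2 α=1/2: [154, 1075/6, 539/6]
after L3 α=3/4: [619/4, 2515/24, 2069/24]
= [155, 105, 86]

(0,2) stack=L1,L2; from [0,0,0]:
after L1 α=2/3: [138, 352/3, 272/3]
after L2 α=1/2: [154, 1075/6, 539/6]
→ [154, 179, 90]


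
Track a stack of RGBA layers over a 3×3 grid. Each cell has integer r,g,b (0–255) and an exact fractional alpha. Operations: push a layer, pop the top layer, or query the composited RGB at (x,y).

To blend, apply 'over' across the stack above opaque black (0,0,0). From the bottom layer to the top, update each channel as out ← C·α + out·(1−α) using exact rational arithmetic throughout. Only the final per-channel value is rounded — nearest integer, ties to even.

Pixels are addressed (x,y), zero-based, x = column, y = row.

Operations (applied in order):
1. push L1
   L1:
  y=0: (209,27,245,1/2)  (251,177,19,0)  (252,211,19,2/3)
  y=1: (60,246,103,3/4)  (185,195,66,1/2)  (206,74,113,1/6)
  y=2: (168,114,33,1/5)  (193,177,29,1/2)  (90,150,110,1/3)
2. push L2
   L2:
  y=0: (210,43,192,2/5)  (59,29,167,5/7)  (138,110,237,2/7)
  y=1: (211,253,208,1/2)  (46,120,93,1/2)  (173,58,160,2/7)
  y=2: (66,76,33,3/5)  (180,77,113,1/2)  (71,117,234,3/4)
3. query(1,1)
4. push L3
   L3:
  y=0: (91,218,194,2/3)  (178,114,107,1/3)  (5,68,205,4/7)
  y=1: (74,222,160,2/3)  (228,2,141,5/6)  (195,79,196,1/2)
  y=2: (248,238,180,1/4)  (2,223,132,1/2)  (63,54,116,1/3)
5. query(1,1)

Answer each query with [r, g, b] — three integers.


at x=1,y=1 over L1,L2:
L1 α=1/2: [185/2, 195/2, 33]
L2 α=1/2: [277/4, 435/4, 63]
= [69, 109, 63]

at x=1,y=1 over L1,L2,L3:
after L1 α=1/2: [185/2, 195/2, 33]
after L2 α=1/2: [277/4, 435/4, 63]
after L3 α=5/6: [4837/24, 475/24, 128]
rounded: [202, 20, 128]


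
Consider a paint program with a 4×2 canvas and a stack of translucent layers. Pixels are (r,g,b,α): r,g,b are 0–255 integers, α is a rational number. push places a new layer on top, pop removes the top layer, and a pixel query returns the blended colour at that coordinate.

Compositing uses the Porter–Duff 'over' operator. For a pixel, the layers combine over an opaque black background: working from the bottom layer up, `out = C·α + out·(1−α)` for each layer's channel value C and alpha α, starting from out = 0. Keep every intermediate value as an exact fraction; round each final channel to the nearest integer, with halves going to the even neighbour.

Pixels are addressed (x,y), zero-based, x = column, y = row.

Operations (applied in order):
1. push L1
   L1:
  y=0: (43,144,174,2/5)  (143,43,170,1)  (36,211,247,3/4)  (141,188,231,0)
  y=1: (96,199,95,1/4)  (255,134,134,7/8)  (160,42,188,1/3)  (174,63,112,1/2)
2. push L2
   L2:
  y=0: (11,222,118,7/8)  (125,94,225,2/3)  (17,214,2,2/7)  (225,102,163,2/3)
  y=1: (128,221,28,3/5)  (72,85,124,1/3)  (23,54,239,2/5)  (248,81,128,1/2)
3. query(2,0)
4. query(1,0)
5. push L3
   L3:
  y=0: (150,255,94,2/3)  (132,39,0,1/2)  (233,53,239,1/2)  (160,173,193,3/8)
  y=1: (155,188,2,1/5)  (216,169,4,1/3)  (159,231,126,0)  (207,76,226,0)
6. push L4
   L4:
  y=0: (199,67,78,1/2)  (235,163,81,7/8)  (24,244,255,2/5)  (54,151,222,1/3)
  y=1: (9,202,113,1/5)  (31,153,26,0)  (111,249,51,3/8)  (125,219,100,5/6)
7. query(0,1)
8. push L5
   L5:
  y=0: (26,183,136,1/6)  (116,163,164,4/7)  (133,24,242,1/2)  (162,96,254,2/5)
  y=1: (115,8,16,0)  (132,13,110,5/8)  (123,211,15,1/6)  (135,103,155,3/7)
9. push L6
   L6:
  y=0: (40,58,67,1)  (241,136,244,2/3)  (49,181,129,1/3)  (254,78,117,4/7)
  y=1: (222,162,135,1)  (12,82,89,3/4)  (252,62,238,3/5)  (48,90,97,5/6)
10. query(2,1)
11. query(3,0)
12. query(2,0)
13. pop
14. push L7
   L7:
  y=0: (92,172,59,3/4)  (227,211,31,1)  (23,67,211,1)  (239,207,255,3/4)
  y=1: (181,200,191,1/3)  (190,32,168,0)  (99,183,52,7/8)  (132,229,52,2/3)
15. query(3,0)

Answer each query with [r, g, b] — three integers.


at x=2,y=0 over L1,L2:
after L1 α=3/4: [27, 633/4, 741/4]
after L2 α=2/7: [169/7, 4877/28, 3721/28]
= [24, 174, 133]

(1,0) stack=L1,L2; from [0,0,0]:
after L1 α=1: [143, 43, 170]
after L2 α=2/3: [131, 77, 620/3]
→ [131, 77, 207]

query (0,1) [L1,L2,L3,L4] — begin 0,0,0
L1 α=1/4: [24, 199/4, 95/4]
L2 α=3/5: [432/5, 305/2, 263/10]
L3 α=1/5: [2503/25, 798/5, 536/25]
L4 α=1/5: [10237/125, 4202/25, 4969/125]
rounded: [82, 168, 40]

query (2,1) [L1,L2,L3,L4,L5,L6] — begin 0,0,0
+L1 (α=1/3) → [160/3, 14, 188/3]
+L2 (α=2/5) → [206/5, 30, 666/5]
+L3 (α=0) → [206/5, 30, 666/5]
+L4 (α=3/8) → [539/8, 897/8, 819/8]
+L5 (α=1/6) → [3679/48, 6173/48, 1405/16]
+L6 (α=3/5) → [21823/120, 10637/120, 7117/40]
= [182, 89, 178]

(3,0) stack=L1,L2,L3,L4,L5,L6; from [0,0,0]:
after L1 α=0: [0, 0, 0]
after L2 α=2/3: [150, 68, 326/3]
after L3 α=3/8: [615/4, 859/8, 3367/24]
after L4 α=1/3: [241/2, 1463/12, 6031/36]
after L5 α=2/5: [1371/10, 2231/20, 12127/60]
after L6 α=4/7: [2039/10, 12933/140, 21487/140]
→ [204, 92, 153]

(2,0) stack=L1,L2,L3,L4,L5,L6; from [0,0,0]:
+L1 (α=3/4) → [27, 633/4, 741/4]
+L2 (α=2/7) → [169/7, 4877/28, 3721/28]
+L3 (α=1/2) → [900/7, 6361/56, 10413/56]
+L4 (α=2/5) → [3036/35, 46411/280, 59799/280]
+L5 (α=1/2) → [7691/70, 53131/560, 127559/560]
+L6 (α=1/3) → [9406/105, 103811/840, 163679/840]
→ [90, 124, 195]

(3,0) stack=L1,L2,L3,L4,L5,L7; from [0,0,0]:
L1 α=0: [0, 0, 0]
L2 α=2/3: [150, 68, 326/3]
L3 α=3/8: [615/4, 859/8, 3367/24]
L4 α=1/3: [241/2, 1463/12, 6031/36]
L5 α=2/5: [1371/10, 2231/20, 12127/60]
L7 α=3/4: [8541/40, 14651/80, 58027/240]
= [214, 183, 242]


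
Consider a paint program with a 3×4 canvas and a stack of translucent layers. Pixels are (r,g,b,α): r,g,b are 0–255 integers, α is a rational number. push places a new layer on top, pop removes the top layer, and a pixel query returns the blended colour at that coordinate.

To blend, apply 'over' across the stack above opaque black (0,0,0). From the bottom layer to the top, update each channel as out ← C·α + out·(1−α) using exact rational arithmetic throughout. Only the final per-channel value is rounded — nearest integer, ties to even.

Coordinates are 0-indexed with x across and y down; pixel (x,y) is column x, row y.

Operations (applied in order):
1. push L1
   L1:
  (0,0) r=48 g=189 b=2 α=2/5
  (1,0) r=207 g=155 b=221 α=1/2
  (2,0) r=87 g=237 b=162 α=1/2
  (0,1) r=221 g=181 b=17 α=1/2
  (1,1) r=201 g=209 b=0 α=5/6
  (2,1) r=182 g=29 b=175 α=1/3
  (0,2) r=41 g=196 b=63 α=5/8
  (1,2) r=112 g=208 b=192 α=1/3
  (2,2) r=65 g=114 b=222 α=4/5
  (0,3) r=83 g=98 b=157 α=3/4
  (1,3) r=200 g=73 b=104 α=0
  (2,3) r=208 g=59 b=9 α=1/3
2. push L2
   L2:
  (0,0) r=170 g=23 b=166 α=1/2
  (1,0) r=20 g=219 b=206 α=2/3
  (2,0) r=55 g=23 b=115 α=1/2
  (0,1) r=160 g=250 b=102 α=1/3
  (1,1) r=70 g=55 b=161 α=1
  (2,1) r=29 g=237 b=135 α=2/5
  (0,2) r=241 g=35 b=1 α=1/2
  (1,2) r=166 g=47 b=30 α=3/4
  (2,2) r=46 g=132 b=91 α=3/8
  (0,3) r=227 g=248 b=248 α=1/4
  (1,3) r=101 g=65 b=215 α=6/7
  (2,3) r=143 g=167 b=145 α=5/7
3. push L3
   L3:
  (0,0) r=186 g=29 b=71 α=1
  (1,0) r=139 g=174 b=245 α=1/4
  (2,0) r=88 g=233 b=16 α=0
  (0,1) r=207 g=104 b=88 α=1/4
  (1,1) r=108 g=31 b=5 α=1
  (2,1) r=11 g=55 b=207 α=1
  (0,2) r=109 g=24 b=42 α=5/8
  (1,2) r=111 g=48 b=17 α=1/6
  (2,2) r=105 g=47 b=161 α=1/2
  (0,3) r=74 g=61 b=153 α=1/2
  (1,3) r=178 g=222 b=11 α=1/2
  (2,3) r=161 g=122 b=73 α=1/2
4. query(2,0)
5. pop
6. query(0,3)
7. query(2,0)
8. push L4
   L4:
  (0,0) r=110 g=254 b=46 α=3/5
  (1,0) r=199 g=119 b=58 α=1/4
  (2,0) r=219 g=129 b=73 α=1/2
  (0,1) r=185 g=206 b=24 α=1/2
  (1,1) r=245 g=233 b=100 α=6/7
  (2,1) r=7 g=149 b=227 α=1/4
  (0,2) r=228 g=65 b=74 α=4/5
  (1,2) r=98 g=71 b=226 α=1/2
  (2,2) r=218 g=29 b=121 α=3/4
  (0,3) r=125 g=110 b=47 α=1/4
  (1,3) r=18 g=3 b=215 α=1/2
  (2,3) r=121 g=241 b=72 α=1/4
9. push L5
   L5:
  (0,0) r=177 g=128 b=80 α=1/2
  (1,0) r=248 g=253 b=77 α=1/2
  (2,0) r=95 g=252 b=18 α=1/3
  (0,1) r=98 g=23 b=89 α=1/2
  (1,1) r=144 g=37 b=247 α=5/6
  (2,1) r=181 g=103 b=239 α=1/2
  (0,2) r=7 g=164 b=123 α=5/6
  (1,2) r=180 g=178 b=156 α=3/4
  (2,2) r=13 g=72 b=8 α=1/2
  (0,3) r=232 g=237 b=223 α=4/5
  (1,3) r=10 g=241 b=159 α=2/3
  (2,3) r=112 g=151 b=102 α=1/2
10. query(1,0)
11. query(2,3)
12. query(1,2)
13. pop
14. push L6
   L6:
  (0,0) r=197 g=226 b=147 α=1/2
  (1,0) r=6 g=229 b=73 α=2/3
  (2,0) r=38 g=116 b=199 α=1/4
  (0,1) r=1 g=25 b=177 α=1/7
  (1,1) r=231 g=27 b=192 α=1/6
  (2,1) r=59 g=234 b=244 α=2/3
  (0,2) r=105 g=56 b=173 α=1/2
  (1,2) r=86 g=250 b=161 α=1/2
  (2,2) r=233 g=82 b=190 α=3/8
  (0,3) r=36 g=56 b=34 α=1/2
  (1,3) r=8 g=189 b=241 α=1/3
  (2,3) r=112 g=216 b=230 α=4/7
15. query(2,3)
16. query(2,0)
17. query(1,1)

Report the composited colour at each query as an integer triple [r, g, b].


(2,0) stack=L1,L2,L3; from [0,0,0]:
+L1 (α=1/2) → [87/2, 237/2, 81]
+L2 (α=1/2) → [197/4, 283/4, 98]
+L3 (α=0) → [197/4, 283/4, 98]
→ [49, 71, 98]

(0,3) stack=L1,L2; from [0,0,0]:
after L1 α=3/4: [249/4, 147/2, 471/4]
after L2 α=1/4: [1655/16, 937/8, 2405/16]
= [103, 117, 150]

query (2,0) [L1,L2] — begin 0,0,0
+L1 (α=1/2) → [87/2, 237/2, 81]
+L2 (α=1/2) → [197/4, 283/4, 98]
rounded: [49, 71, 98]

query (1,0) [L1,L2,L4,L5] — begin 0,0,0
L1 α=1/2: [207/2, 155/2, 221/2]
L2 α=2/3: [287/6, 1031/6, 1045/6]
L4 α=1/4: [685/8, 1269/8, 1161/8]
L5 α=1/2: [2669/16, 3293/16, 1777/16]
rounded: [167, 206, 111]

(2,3) stack=L1,L2,L4,L5; from [0,0,0]:
after L1 α=1/3: [208/3, 59/3, 3]
after L2 α=5/7: [2561/21, 2623/21, 731/7]
after L4 α=1/4: [852/7, 2155/14, 2697/28]
after L5 α=1/2: [818/7, 4269/28, 5553/56]
= [117, 152, 99]

at x=1,y=2 over L1,L2,L4,L5:
L1 α=1/3: [112/3, 208/3, 64]
L2 α=3/4: [803/6, 631/12, 77/2]
L4 α=1/2: [1391/12, 1483/24, 529/4]
L5 α=3/4: [7871/48, 14299/96, 2401/16]
= [164, 149, 150]

at x=2,y=3 over L1,L2,L4,L6:
+L1 (α=1/3) → [208/3, 59/3, 3]
+L2 (α=5/7) → [2561/21, 2623/21, 731/7]
+L4 (α=1/4) → [852/7, 2155/14, 2697/28]
+L6 (α=4/7) → [5692/49, 18561/98, 33851/196]
→ [116, 189, 173]

at x=2,y=0 over L1,L2,L4,L6:
L1 α=1/2: [87/2, 237/2, 81]
L2 α=1/2: [197/4, 283/4, 98]
L4 α=1/2: [1073/8, 799/8, 171/2]
L6 α=1/4: [3523/32, 3325/32, 911/8]
= [110, 104, 114]

at x=1,y=1 over L1,L2,L4,L6:
L1 α=5/6: [335/2, 1045/6, 0]
L2 α=1: [70, 55, 161]
L4 α=6/7: [220, 1453/7, 761/7]
L6 α=1/6: [1331/6, 3727/21, 5149/42]
rounded: [222, 177, 123]


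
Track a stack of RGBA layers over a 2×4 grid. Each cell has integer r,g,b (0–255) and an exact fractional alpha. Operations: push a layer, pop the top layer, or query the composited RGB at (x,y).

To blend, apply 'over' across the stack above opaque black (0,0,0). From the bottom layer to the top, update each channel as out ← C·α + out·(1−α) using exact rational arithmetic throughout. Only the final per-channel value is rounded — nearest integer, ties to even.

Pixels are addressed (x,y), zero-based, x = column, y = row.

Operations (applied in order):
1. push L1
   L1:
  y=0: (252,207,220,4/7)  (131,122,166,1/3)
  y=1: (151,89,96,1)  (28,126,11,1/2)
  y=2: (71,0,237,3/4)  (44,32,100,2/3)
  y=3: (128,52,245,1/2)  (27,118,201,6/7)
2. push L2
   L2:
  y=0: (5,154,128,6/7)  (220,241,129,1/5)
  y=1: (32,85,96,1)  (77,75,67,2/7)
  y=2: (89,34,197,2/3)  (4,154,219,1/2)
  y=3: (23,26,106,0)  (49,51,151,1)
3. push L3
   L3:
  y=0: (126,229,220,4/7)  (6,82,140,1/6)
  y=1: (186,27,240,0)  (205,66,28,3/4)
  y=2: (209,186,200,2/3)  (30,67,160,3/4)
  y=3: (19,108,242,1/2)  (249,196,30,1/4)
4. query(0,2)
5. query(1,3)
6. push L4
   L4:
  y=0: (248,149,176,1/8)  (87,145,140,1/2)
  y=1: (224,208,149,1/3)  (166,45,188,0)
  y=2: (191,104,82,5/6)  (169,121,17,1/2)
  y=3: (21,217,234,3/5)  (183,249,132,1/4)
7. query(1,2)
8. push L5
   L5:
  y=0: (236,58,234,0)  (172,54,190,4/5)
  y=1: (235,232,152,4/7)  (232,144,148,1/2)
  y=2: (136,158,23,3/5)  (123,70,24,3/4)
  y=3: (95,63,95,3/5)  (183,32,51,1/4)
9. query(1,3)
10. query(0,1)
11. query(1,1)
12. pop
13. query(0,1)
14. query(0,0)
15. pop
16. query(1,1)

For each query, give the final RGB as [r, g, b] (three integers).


at x=0,y=2 over L1,L2,L3:
+L1 (α=3/4) → [213/4, 0, 711/4]
+L2 (α=2/3) → [925/12, 68/3, 2287/12]
+L3 (α=2/3) → [5941/36, 1184/9, 7087/36]
rounded: [165, 132, 197]

(1,3) stack=L1,L2,L3; from [0,0,0]:
L1 α=6/7: [162/7, 708/7, 1206/7]
L2 α=1: [49, 51, 151]
L3 α=1/4: [99, 349/4, 483/4]
rounded: [99, 87, 121]

at x=1,y=2 over L1,L2,L3,L4:
+L1 (α=2/3) → [88/3, 64/3, 200/3]
+L2 (α=1/2) → [50/3, 263/3, 857/6]
+L3 (α=3/4) → [80/3, 433/6, 3737/24]
+L4 (α=1/2) → [587/6, 1159/12, 4145/48]
= [98, 97, 86]

at x=1,y=3 over L1,L2,L3,L4,L5:
after L1 α=6/7: [162/7, 708/7, 1206/7]
after L2 α=1: [49, 51, 151]
after L3 α=1/4: [99, 349/4, 483/4]
after L4 α=1/4: [120, 2043/16, 1977/16]
after L5 α=1/4: [543/4, 6641/64, 6747/64]
= [136, 104, 105]

(0,1) stack=L1,L2,L3,L4,L5; from [0,0,0]:
+L1 (α=1) → [151, 89, 96]
+L2 (α=1) → [32, 85, 96]
+L3 (α=0) → [32, 85, 96]
+L4 (α=1/3) → [96, 126, 341/3]
+L5 (α=4/7) → [1228/7, 1306/7, 949/7]
rounded: [175, 187, 136]

(1,1) stack=L1,L2,L3,L4,L5; from [0,0,0]:
+L1 (α=1/2) → [14, 63, 11/2]
+L2 (α=2/7) → [32, 465/7, 323/14]
+L3 (α=3/4) → [647/4, 1851/28, 1499/56]
+L4 (α=0) → [647/4, 1851/28, 1499/56]
+L5 (α=1/2) → [1575/8, 5883/56, 9787/112]
rounded: [197, 105, 87]

query (0,1) [L1,L2,L3,L4] — begin 0,0,0
L1 α=1: [151, 89, 96]
L2 α=1: [32, 85, 96]
L3 α=0: [32, 85, 96]
L4 α=1/3: [96, 126, 341/3]
rounded: [96, 126, 114]

at x=0,y=0 over L1,L2,L3,L4:
after L1 α=4/7: [144, 828/7, 880/7]
after L2 α=6/7: [174/7, 7296/49, 6256/49]
after L3 α=4/7: [4050/49, 66772/343, 61888/343]
after L4 α=1/8: [2893/28, 74073/392, 8814/49]
→ [103, 189, 180]

(1,1) stack=L1,L2,L3; from [0,0,0]:
+L1 (α=1/2) → [14, 63, 11/2]
+L2 (α=2/7) → [32, 465/7, 323/14]
+L3 (α=3/4) → [647/4, 1851/28, 1499/56]
rounded: [162, 66, 27]


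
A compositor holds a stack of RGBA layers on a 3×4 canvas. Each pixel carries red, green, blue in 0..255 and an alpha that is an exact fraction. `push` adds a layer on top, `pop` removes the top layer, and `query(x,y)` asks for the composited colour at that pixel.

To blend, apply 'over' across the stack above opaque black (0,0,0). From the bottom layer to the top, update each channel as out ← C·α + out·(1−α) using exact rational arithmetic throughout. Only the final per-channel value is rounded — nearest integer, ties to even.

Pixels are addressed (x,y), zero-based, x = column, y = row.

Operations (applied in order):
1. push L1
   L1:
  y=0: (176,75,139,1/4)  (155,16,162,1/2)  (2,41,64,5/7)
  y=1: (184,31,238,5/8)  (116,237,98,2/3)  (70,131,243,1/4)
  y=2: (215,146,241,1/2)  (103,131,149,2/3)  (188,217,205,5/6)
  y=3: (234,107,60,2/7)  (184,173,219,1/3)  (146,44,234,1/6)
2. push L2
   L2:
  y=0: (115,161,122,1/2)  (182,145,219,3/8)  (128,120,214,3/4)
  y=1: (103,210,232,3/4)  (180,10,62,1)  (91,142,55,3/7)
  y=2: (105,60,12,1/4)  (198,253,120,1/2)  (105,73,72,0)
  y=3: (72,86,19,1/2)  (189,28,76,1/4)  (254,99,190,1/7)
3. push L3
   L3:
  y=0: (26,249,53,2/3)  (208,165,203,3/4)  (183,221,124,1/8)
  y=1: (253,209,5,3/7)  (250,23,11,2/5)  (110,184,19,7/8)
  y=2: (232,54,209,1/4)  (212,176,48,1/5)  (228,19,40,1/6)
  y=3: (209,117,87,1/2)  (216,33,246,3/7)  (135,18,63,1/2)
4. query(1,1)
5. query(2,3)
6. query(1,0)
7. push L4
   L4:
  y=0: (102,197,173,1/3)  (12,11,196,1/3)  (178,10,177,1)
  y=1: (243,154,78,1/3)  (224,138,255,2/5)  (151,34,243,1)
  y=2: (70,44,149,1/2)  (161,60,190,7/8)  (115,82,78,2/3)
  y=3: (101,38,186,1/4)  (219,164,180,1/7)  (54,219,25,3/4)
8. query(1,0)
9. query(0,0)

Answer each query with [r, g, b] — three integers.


(1,1) stack=L1,L2,L3; from [0,0,0]:
after L1 α=2/3: [232/3, 158, 196/3]
after L2 α=1: [180, 10, 62]
after L3 α=2/5: [208, 76/5, 208/5]
= [208, 15, 42]

(2,3) stack=L1,L2,L3; from [0,0,0]:
L1 α=1/6: [73/3, 22/3, 39]
L2 α=1/7: [400/7, 143/7, 424/7]
L3 α=1/2: [1345/14, 269/14, 865/14]
→ [96, 19, 62]

query (1,0) [L1,L2,L3] — begin 0,0,0
after L1 α=1/2: [155/2, 8, 81]
after L2 α=3/8: [1867/16, 475/8, 531/4]
after L3 α=3/4: [11851/64, 4435/32, 2967/16]
→ [185, 139, 185]

(1,0) stack=L1,L2,L3,L4; from [0,0,0]:
L1 α=1/2: [155/2, 8, 81]
L2 α=3/8: [1867/16, 475/8, 531/4]
L3 α=3/4: [11851/64, 4435/32, 2967/16]
L4 α=1/3: [12235/96, 1537/16, 4535/24]
→ [127, 96, 189]

at x=0,y=0 over L1,L2,L3,L4:
L1 α=1/4: [44, 75/4, 139/4]
L2 α=1/2: [159/2, 719/8, 627/8]
L3 α=2/3: [263/6, 4703/24, 1475/24]
L4 α=1/3: [569/9, 7067/36, 3551/36]
= [63, 196, 99]


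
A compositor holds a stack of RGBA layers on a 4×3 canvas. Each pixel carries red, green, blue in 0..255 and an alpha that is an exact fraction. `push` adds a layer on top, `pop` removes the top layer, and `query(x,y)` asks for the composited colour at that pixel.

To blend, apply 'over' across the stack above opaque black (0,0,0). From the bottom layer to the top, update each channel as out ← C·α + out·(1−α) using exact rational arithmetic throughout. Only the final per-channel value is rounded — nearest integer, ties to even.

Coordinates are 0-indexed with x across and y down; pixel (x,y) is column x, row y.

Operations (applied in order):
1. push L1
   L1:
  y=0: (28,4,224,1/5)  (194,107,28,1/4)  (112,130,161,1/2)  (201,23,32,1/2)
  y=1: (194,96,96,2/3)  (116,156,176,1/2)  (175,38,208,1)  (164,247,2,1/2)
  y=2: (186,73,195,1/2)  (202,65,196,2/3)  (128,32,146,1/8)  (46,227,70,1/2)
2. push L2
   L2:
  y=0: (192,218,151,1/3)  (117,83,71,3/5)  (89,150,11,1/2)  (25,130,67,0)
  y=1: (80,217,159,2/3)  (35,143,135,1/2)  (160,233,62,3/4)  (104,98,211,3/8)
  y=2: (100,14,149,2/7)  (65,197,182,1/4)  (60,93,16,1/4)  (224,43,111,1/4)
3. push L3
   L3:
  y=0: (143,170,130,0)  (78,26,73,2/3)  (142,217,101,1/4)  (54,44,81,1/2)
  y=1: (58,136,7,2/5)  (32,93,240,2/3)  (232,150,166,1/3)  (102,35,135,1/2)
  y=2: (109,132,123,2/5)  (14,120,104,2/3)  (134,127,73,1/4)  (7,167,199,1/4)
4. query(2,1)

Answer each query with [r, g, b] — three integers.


query (2,1) [L1,L2,L3] — begin 0,0,0
L1 α=1: [175, 38, 208]
L2 α=3/4: [655/4, 737/4, 197/2]
L3 α=1/3: [373/2, 1037/6, 121]
= [186, 173, 121]


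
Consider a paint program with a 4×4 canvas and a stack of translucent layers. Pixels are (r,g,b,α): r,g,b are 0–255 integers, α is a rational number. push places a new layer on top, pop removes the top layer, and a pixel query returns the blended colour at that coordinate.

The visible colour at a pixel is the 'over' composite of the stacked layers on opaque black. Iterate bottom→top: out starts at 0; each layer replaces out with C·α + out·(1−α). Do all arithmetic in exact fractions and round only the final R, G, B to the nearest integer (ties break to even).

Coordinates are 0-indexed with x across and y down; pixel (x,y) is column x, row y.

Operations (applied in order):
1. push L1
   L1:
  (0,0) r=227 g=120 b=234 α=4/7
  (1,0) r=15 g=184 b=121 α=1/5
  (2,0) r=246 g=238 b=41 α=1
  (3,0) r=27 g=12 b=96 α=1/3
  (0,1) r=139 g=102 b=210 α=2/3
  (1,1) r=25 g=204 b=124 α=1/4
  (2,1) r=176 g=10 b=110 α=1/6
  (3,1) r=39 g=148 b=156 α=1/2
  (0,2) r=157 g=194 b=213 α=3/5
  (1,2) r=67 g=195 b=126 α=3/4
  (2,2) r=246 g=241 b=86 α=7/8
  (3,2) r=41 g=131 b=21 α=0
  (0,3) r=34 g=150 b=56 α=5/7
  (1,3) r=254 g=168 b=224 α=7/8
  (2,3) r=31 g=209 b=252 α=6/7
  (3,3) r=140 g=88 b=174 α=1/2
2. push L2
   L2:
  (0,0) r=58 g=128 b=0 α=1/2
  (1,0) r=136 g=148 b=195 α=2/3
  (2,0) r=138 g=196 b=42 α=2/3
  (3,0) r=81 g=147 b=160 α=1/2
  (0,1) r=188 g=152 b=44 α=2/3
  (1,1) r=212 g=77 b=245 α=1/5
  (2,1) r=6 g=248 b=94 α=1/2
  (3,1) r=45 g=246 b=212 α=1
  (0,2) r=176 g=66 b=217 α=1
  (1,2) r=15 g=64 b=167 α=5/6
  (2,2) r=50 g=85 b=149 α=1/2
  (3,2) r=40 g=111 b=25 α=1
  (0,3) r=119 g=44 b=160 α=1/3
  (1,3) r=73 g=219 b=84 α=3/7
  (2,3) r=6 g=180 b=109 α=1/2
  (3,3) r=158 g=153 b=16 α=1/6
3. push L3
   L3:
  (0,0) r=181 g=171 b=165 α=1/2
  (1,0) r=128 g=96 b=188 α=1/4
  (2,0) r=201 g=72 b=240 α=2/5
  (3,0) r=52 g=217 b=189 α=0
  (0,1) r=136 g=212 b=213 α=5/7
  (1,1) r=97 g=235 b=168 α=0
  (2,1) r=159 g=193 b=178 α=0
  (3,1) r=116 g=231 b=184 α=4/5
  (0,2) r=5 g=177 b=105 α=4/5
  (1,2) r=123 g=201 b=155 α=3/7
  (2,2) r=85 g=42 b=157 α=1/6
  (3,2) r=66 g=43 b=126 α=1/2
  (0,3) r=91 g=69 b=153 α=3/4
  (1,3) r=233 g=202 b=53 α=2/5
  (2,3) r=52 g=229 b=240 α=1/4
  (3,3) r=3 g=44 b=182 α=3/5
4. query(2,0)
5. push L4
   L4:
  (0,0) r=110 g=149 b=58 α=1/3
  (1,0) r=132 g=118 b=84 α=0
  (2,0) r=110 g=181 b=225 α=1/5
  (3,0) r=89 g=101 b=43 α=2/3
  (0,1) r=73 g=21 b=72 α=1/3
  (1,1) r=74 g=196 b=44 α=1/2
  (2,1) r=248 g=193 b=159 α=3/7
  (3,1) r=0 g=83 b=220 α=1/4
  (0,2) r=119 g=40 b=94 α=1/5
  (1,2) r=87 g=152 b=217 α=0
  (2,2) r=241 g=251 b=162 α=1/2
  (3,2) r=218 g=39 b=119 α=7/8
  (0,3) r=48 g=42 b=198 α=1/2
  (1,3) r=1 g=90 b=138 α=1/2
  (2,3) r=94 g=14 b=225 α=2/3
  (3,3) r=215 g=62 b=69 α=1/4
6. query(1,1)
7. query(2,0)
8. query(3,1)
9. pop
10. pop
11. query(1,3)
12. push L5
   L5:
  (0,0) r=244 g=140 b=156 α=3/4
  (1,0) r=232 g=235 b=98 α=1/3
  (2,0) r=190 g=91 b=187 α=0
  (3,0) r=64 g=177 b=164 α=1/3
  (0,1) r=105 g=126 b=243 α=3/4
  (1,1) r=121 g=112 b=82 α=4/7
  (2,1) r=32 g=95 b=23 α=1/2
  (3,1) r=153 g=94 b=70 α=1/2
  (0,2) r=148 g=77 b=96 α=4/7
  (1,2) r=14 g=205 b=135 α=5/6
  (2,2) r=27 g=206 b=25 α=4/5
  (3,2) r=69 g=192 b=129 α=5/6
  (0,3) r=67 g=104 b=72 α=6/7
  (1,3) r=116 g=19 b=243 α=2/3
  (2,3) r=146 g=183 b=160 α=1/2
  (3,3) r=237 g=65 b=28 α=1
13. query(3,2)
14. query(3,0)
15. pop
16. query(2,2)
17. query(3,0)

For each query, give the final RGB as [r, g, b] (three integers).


query (2,0) [L1,L2,L3] — begin 0,0,0
after L1 α=1: [246, 238, 41]
after L2 α=2/3: [174, 210, 125/3]
after L3 α=2/5: [924/5, 774/5, 121]
→ [185, 155, 121]

query (1,1) [L1,L2,L3,L4] — begin 0,0,0
L1 α=1/4: [25/4, 51, 31]
L2 α=1/5: [237/5, 281/5, 369/5]
L3 α=0: [237/5, 281/5, 369/5]
L4 α=1/2: [607/10, 1261/10, 589/10]
rounded: [61, 126, 59]

(2,0) stack=L1,L2,L3,L4; from [0,0,0]:
after L1 α=1: [246, 238, 41]
after L2 α=2/3: [174, 210, 125/3]
after L3 α=2/5: [924/5, 774/5, 121]
after L4 α=1/5: [4246/25, 4001/25, 709/5]
→ [170, 160, 142]

at x=3,y=1 over L1,L2,L3,L4:
+L1 (α=1/2) → [39/2, 74, 78]
+L2 (α=1) → [45, 246, 212]
+L3 (α=4/5) → [509/5, 234, 948/5]
+L4 (α=1/4) → [1527/20, 785/4, 986/5]
rounded: [76, 196, 197]

(1,3) stack=L1,L2; from [0,0,0]:
after L1 α=7/8: [889/4, 147, 196]
after L2 α=3/7: [1108/7, 1245/7, 148]
rounded: [158, 178, 148]

at x=3,y=2 over L1,L2,L5:
L1 α=0: [0, 0, 0]
L2 α=1: [40, 111, 25]
L5 α=5/6: [385/6, 357/2, 335/3]
rounded: [64, 178, 112]

query (3,0) [L1,L2,L5] — begin 0,0,0
+L1 (α=1/3) → [9, 4, 32]
+L2 (α=1/2) → [45, 151/2, 96]
+L5 (α=1/3) → [154/3, 328/3, 356/3]
= [51, 109, 119]

(2,2) stack=L1,L2; from [0,0,0]:
+L1 (α=7/8) → [861/4, 1687/8, 301/4]
+L2 (α=1/2) → [1061/8, 2367/16, 897/8]
→ [133, 148, 112]

(3,0) stack=L1,L2; from [0,0,0]:
L1 α=1/3: [9, 4, 32]
L2 α=1/2: [45, 151/2, 96]
= [45, 76, 96]


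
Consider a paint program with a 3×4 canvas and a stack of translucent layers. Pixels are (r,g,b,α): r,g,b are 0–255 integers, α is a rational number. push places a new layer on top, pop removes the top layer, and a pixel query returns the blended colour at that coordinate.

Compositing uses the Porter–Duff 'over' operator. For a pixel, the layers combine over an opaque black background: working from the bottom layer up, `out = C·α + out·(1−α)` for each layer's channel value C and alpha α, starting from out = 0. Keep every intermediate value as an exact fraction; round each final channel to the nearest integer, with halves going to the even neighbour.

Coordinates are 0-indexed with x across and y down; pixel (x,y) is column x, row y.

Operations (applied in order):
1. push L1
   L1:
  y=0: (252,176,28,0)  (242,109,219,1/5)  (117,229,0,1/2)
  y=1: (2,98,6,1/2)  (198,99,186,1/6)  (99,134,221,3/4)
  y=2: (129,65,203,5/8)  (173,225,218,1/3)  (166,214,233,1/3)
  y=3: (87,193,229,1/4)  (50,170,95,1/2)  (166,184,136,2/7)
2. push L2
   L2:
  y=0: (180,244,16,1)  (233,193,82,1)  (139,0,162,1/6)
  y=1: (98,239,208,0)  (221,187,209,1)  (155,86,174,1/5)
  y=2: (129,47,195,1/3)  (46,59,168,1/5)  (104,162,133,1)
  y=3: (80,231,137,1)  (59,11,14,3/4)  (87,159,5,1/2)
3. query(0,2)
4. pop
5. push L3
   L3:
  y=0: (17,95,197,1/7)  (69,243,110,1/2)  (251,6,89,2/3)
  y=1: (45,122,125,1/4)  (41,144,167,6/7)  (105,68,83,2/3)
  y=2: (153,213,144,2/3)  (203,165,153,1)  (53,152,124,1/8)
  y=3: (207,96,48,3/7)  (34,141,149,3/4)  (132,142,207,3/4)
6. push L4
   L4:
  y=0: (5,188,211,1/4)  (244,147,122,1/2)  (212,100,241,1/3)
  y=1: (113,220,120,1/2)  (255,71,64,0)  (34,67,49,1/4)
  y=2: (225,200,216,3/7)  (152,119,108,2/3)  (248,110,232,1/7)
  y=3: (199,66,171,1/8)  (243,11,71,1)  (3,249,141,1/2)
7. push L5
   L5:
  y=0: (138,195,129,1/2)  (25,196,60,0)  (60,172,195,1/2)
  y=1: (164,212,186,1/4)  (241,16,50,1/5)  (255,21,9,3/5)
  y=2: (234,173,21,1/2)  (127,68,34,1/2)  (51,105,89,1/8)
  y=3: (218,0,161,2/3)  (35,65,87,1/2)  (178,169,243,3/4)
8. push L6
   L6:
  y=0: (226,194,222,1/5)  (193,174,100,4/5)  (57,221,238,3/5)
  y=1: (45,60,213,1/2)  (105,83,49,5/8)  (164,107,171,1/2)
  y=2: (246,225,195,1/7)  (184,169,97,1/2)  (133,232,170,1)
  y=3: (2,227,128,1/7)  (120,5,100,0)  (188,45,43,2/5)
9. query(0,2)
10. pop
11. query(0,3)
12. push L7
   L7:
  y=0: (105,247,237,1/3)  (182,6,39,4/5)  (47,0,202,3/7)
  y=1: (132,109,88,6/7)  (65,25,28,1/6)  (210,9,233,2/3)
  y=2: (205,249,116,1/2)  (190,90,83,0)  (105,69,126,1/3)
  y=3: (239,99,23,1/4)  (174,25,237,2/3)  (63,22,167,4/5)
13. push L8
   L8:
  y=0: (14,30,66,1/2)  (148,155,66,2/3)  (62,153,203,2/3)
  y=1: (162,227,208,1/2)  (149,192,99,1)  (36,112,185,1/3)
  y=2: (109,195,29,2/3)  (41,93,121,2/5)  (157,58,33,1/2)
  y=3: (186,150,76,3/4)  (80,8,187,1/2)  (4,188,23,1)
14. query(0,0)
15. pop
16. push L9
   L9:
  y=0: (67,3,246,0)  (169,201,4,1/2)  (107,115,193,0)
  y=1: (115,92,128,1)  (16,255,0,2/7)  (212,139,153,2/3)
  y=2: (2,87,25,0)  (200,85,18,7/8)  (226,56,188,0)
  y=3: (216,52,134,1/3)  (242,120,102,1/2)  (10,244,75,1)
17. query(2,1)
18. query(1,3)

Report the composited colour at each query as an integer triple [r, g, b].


query (0,2) [L1,L2] — begin 0,0,0
+L1 (α=5/8) → [645/8, 325/8, 1015/8]
+L2 (α=1/3) → [387/4, 171/4, 1795/12]
→ [97, 43, 150]

query (0,2) [L1,L3,L4,L5,L6] — begin 0,0,0
+L1 (α=5/8) → [645/8, 325/8, 1015/8]
+L3 (α=2/3) → [1031/8, 3733/24, 3319/24]
+L4 (α=3/7) → [2381/14, 7333/42, 7207/42]
+L5 (α=1/2) → [5657/28, 14599/84, 8089/84]
+L6 (α=1/7) → [20415/98, 17749/98, 10819/98]
rounded: [208, 181, 110]

at x=0,y=3 over L1,L3,L4,L5:
L1 α=1/4: [87/4, 193/4, 229/4]
L3 α=3/7: [708/7, 481/7, 373/7]
L4 α=1/8: [907/8, 547/8, 68]
L5 α=2/3: [1465/8, 547/24, 130]
= [183, 23, 130]

at x=0,y=0 over L1,L3,L4,L5,L7,L8:
L1 α=0: [0, 0, 0]
L3 α=1/7: [17/7, 95/7, 197/7]
L4 α=1/4: [43/14, 1601/28, 517/7]
L5 α=1/2: [1975/28, 7061/56, 710/7]
L7 α=1/3: [3445/42, 4659/28, 3079/21]
L8 α=1/2: [4033/84, 5499/56, 4465/42]
rounded: [48, 98, 106]

(2,1) stack=L1,L3,L4,L5,L7,L9; from [0,0,0]:
after L1 α=3/4: [297/4, 201/2, 663/4]
after L3 α=2/3: [379/4, 473/6, 1327/12]
after L4 α=1/4: [1273/16, 607/8, 1523/16]
after L5 α=3/5: [7393/40, 859/20, 1739/40]
after L7 α=2/3: [24193/120, 1219/60, 6793/40]
after L9 α=2/3: [75073/360, 17899/180, 19033/120]
rounded: [209, 99, 159]

at x=1,y=3 over L1,L3,L4,L5,L7,L9:
L1 α=1/2: [25, 85, 95/2]
L3 α=3/4: [127/4, 127, 989/8]
L4 α=1: [243, 11, 71]
L5 α=1/2: [139, 38, 79]
L7 α=2/3: [487/3, 88/3, 553/3]
L9 α=1/2: [1213/6, 224/3, 859/6]
rounded: [202, 75, 143]


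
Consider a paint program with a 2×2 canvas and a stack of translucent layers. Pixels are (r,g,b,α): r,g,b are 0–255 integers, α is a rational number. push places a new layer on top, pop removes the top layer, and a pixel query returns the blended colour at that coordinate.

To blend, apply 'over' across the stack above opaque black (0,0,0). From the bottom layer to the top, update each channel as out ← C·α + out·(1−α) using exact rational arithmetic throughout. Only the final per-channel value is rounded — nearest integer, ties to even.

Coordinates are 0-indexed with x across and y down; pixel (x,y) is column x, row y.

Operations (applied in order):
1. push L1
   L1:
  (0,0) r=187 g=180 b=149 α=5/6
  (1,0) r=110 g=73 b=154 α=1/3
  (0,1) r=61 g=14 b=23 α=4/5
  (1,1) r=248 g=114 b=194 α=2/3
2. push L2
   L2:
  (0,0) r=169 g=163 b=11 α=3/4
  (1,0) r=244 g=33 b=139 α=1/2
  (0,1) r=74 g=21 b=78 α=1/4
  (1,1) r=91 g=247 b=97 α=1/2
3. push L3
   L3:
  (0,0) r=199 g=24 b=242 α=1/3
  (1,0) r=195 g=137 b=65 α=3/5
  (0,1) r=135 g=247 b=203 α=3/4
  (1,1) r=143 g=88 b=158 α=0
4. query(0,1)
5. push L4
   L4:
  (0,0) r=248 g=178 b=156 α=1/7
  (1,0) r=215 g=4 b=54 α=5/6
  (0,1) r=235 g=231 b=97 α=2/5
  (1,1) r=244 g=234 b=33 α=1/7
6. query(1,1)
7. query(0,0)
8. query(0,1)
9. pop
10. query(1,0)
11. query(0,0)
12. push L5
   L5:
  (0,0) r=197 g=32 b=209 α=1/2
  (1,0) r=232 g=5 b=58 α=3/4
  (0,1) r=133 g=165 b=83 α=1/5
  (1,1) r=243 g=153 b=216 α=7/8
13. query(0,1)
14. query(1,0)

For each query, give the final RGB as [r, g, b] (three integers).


at x=0,y=1 over L1,L2,L3:
+L1 (α=4/5) → [244/5, 56/5, 92/5]
+L2 (α=1/4) → [551/10, 273/20, 333/10]
+L3 (α=3/4) → [4601/40, 15093/80, 6423/40]
rounded: [115, 189, 161]

query (1,1) [L1,L2,L3,L4] — begin 0,0,0
+L1 (α=2/3) → [496/3, 76, 388/3]
+L2 (α=1/2) → [769/6, 323/2, 679/6]
+L3 (α=0) → [769/6, 323/2, 679/6]
+L4 (α=1/7) → [1013/7, 1203/7, 712/7]
= [145, 172, 102]

at x=0,y=0 over L1,L2,L3,L4:
after L1 α=5/6: [935/6, 150, 745/6]
after L2 α=3/4: [3977/24, 639/4, 943/24]
after L3 α=1/3: [6365/36, 229/2, 3847/36]
after L4 α=1/7: [7853/42, 865/7, 4783/42]
= [187, 124, 114]

(0,1) stack=L1,L2,L3,L4; from [0,0,0]:
L1 α=4/5: [244/5, 56/5, 92/5]
L2 α=1/4: [551/10, 273/20, 333/10]
L3 α=3/4: [4601/40, 15093/80, 6423/40]
L4 α=2/5: [32603/200, 82239/400, 27029/200]
= [163, 206, 135]

query (1,0) [L1,L2,L3] — begin 0,0,0
after L1 α=1/3: [110/3, 73/3, 154/3]
after L2 α=1/2: [421/3, 86/3, 571/6]
after L3 α=3/5: [2597/15, 281/3, 1156/15]
→ [173, 94, 77]

(0,0) stack=L1,L2,L3; from [0,0,0]:
+L1 (α=5/6) → [935/6, 150, 745/6]
+L2 (α=3/4) → [3977/24, 639/4, 943/24]
+L3 (α=1/3) → [6365/36, 229/2, 3847/36]
= [177, 114, 107]

query (0,1) [L1,L2,L3,L5] — begin 0,0,0
after L1 α=4/5: [244/5, 56/5, 92/5]
after L2 α=1/4: [551/10, 273/20, 333/10]
after L3 α=3/4: [4601/40, 15093/80, 6423/40]
after L5 α=1/5: [5931/50, 18393/100, 7253/50]
rounded: [119, 184, 145]

(1,0) stack=L1,L2,L3,L5; from [0,0,0]:
+L1 (α=1/3) → [110/3, 73/3, 154/3]
+L2 (α=1/2) → [421/3, 86/3, 571/6]
+L3 (α=3/5) → [2597/15, 281/3, 1156/15]
+L5 (α=3/4) → [13037/60, 163/6, 1883/30]
= [217, 27, 63]


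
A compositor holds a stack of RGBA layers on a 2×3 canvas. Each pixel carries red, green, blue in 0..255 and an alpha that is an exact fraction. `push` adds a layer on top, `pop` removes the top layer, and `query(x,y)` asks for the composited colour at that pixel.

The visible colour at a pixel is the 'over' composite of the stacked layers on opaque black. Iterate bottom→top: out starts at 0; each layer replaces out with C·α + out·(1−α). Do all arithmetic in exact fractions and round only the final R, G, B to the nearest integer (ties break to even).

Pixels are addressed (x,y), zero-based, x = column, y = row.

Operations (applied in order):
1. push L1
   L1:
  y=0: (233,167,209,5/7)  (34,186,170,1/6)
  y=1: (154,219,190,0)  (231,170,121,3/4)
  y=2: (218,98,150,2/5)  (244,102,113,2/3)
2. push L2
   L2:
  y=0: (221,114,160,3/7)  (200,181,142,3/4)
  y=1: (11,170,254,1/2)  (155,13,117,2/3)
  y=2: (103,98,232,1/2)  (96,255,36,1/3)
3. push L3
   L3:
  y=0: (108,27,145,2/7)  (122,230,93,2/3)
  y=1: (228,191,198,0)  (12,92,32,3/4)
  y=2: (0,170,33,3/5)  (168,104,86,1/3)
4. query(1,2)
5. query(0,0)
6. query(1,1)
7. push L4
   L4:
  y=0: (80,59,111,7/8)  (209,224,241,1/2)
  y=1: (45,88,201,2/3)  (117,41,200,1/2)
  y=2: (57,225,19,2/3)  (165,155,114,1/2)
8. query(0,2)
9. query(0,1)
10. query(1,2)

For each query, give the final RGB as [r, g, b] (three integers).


(1,2) stack=L1,L2,L3; from [0,0,0]:
after L1 α=2/3: [488/3, 68, 226/3]
after L2 α=1/3: [1264/9, 391/3, 560/9]
after L3 α=1/3: [4040/27, 1094/9, 1894/27]
= [150, 122, 70]

(0,0) stack=L1,L2,L3; from [0,0,0]:
L1 α=5/7: [1165/7, 835/7, 1045/7]
L2 α=3/7: [9301/49, 5734/49, 7540/49]
L3 α=2/7: [57089/343, 31316/343, 51910/343]
→ [166, 91, 151]

(1,1) stack=L1,L2,L3; from [0,0,0]:
after L1 α=3/4: [693/4, 255/2, 363/4]
after L2 α=2/3: [1933/12, 307/6, 433/4]
after L3 α=3/4: [2365/48, 1963/24, 817/16]
→ [49, 82, 51]

at x=0,y=2 over L1,L2,L3,L4:
L1 α=2/5: [436/5, 196/5, 60]
L2 α=1/2: [951/10, 343/5, 146]
L3 α=3/5: [951/25, 3236/25, 391/5]
L4 α=2/3: [1267/25, 14486/75, 581/15]
→ [51, 193, 39]

(0,1) stack=L1,L2,L3,L4; from [0,0,0]:
after L1 α=0: [0, 0, 0]
after L2 α=1/2: [11/2, 85, 127]
after L3 α=0: [11/2, 85, 127]
after L4 α=2/3: [191/6, 87, 529/3]
rounded: [32, 87, 176]

at x=1,y=2 over L1,L2,L3,L4:
+L1 (α=2/3) → [488/3, 68, 226/3]
+L2 (α=1/3) → [1264/9, 391/3, 560/9]
+L3 (α=1/3) → [4040/27, 1094/9, 1894/27]
+L4 (α=1/2) → [8495/54, 2489/18, 2486/27]
= [157, 138, 92]


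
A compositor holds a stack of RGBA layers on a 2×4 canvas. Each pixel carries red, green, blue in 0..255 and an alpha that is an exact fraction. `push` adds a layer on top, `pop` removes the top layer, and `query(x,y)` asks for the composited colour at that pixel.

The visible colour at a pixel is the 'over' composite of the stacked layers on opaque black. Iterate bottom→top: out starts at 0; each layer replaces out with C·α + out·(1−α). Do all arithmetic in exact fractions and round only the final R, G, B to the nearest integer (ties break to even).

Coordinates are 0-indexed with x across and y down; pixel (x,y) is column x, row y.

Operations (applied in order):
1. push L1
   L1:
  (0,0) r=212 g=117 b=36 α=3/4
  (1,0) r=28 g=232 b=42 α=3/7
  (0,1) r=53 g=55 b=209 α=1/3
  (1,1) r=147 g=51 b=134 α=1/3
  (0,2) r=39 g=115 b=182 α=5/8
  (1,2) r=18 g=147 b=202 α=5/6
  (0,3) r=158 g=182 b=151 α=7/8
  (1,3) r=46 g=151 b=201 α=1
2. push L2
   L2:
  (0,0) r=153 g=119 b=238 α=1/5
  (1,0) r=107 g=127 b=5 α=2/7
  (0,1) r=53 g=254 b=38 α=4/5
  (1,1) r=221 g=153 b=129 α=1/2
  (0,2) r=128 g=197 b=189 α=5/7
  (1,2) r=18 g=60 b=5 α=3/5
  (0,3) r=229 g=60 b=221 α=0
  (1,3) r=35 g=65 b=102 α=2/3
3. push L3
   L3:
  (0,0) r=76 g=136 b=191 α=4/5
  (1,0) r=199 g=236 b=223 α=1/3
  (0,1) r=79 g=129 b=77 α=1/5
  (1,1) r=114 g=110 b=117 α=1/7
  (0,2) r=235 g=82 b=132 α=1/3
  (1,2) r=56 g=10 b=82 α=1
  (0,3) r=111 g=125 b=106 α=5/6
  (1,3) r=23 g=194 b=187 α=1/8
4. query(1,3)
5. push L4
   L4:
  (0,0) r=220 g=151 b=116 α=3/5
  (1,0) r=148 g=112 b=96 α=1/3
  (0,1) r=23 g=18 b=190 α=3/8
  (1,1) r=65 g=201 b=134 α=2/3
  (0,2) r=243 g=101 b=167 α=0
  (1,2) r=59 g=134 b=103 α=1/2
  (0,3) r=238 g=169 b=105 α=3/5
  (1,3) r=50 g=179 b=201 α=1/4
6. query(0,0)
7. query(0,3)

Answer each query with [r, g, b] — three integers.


at x=1,y=3 over L1,L2,L3:
L1 α=1: [46, 151, 201]
L2 α=2/3: [116/3, 281/3, 135]
L3 α=1/8: [881/24, 2549/24, 283/2]
rounded: [37, 106, 142]

at x=0,y=0 over L1,L2,L3,L4:
after L1 α=3/4: [159, 351/4, 27]
after L2 α=1/5: [789/5, 94, 346/5]
after L3 α=4/5: [2309/25, 638/5, 4166/25]
after L4 α=3/5: [21118/125, 3541/25, 17032/125]
rounded: [169, 142, 136]

at x=0,y=3 over L1,L2,L3,L4:
L1 α=7/8: [553/4, 637/4, 1057/8]
L2 α=0: [553/4, 637/4, 1057/8]
L3 α=5/6: [2773/24, 3137/24, 5297/48]
L4 α=3/5: [11341/60, 9221/60, 12857/120]
rounded: [189, 154, 107]


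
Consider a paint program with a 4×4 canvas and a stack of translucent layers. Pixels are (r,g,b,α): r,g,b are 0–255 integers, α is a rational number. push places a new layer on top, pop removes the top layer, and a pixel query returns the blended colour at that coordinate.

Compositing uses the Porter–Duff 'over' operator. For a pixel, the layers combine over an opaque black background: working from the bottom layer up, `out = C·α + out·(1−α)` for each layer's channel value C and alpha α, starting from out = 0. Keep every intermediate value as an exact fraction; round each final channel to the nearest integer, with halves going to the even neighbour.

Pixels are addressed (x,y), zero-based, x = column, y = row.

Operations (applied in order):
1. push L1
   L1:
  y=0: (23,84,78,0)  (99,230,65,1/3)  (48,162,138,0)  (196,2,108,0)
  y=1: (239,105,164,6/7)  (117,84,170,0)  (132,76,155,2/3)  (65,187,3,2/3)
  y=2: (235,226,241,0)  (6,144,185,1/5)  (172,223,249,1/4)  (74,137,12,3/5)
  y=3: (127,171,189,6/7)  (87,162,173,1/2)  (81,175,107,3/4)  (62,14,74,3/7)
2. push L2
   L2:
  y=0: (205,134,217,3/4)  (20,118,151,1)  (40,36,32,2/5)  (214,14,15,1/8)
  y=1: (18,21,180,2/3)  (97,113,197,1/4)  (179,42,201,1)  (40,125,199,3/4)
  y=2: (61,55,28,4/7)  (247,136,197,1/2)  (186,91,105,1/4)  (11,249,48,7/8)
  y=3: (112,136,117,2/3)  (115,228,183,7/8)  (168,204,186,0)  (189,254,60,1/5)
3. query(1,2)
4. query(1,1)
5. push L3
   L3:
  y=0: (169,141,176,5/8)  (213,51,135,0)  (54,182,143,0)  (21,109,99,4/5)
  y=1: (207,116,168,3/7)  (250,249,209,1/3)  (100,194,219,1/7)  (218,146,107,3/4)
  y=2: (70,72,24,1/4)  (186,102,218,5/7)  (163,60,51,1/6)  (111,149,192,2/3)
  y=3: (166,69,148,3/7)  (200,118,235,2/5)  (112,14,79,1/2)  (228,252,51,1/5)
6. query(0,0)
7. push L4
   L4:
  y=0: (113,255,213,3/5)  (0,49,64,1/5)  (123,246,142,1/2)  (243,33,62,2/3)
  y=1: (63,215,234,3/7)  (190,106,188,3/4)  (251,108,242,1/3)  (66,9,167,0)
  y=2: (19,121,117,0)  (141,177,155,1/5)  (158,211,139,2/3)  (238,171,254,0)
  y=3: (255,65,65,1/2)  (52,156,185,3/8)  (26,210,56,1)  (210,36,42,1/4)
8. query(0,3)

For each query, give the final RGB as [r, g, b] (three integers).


query (1,2) [L1,L2] — begin 0,0,0
after L1 α=1/5: [6/5, 144/5, 37]
after L2 α=1/2: [1241/10, 412/5, 117]
= [124, 82, 117]

(1,1) stack=L1,L2; from [0,0,0]:
after L1 α=0: [0, 0, 0]
after L2 α=1/4: [97/4, 113/4, 197/4]
→ [24, 28, 49]

query (0,0) [L1,L2,L3] — begin 0,0,0
after L1 α=0: [0, 0, 0]
after L2 α=3/4: [615/4, 201/2, 651/4]
after L3 α=5/8: [5225/32, 2013/16, 5473/32]
= [163, 126, 171]

(0,3) stack=L1,L2,L3,L4; from [0,0,0]:
L1 α=6/7: [762/7, 1026/7, 162]
L2 α=2/3: [2330/21, 2930/21, 132]
L3 α=3/7: [19778/147, 16067/147, 972/7]
L4 α=1/2: [57263/294, 12811/147, 1427/14]
= [195, 87, 102]


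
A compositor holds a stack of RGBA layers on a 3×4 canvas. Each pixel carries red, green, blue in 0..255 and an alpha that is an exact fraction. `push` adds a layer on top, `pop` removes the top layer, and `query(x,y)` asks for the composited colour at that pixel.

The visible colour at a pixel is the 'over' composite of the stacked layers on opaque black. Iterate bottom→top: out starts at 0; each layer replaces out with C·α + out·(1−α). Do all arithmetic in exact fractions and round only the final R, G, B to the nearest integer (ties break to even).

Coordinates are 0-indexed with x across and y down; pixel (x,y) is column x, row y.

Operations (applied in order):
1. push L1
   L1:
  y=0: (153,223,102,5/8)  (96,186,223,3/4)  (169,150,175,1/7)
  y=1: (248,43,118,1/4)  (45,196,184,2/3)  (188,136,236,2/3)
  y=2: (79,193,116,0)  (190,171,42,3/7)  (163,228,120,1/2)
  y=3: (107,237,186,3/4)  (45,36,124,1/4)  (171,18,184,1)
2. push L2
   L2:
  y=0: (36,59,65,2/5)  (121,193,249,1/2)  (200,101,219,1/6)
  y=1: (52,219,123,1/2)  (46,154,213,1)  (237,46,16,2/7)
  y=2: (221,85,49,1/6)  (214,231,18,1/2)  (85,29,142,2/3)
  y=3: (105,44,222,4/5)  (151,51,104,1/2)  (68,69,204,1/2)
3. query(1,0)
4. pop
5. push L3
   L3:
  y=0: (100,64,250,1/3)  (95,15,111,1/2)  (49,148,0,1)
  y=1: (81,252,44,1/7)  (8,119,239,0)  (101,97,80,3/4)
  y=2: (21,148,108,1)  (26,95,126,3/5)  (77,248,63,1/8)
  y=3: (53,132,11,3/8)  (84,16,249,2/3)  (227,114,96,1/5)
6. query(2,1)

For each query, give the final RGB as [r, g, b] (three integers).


at x=1,y=0 over L1,L2:
+L1 (α=3/4) → [72, 279/2, 669/4]
+L2 (α=1/2) → [193/2, 665/4, 1665/8]
= [96, 166, 208]

at x=2,y=1 over L1,L3:
+L1 (α=2/3) → [376/3, 272/3, 472/3]
+L3 (α=3/4) → [1285/12, 1145/12, 298/3]
= [107, 95, 99]
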